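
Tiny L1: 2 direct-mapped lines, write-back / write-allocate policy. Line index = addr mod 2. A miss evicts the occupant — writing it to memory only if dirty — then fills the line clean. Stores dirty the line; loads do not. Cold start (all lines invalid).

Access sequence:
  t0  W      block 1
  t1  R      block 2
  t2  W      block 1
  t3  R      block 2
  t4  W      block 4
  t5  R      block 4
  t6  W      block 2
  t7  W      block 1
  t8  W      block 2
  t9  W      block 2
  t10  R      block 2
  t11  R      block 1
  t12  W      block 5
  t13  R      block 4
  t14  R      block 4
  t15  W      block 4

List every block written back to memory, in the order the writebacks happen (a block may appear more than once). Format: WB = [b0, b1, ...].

0: W B1 -> L1 miss  d=D]
1: R B2 -> L0 miss  d=-]
2: W B1 -> L1 hit  d=D]
3: R B2 -> L0 hit  d=-]
4: W B4 -> L0 miss  d=D]
5: R B4 -> L0 hit  d=D]
6: W B2 -> L0 miss wb->B4  d=D]
7: W B1 -> L1 hit  d=D]
8: W B2 -> L0 hit  d=D]
9: W B2 -> L0 hit  d=D]
10: R B2 -> L0 hit  d=D]
11: R B1 -> L1 hit  d=D]
12: W B5 -> L1 miss wb->B1  d=D]
13: R B4 -> L0 miss wb->B2  d=-]
14: R B4 -> L0 hit  d=-]
15: W B4 -> L0 hit  d=D]

WB = [4, 1, 2]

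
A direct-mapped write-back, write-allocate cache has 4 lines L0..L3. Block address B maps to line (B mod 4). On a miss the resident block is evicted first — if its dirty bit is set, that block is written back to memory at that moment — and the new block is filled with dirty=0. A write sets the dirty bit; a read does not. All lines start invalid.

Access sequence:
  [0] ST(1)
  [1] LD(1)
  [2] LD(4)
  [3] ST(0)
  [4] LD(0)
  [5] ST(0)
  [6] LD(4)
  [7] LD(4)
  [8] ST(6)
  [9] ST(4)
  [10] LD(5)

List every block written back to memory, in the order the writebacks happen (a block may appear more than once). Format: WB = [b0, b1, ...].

0: W B1 -> L1 miss  d=D]
1: R B1 -> L1 hit  d=D]
2: R B4 -> L0 miss  d=-]
3: W B0 -> L0 miss  d=D]
4: R B0 -> L0 hit  d=D]
5: W B0 -> L0 hit  d=D]
6: R B4 -> L0 miss wb->B0  d=-]
7: R B4 -> L0 hit  d=-]
8: W B6 -> L2 miss  d=D]
9: W B4 -> L0 hit  d=D]
10: R B5 -> L1 miss wb->B1  d=-]

WB = [0, 1]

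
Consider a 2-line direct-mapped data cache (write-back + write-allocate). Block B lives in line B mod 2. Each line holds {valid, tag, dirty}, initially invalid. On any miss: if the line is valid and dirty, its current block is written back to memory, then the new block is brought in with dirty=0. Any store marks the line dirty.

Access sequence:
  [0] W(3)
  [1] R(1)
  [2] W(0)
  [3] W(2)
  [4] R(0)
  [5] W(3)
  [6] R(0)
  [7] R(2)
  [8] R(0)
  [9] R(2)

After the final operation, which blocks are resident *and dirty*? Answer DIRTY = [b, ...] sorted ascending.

0: W B3 -> L1 miss  d=D]
1: R B1 -> L1 miss wb->B3  d=-]
2: W B0 -> L0 miss  d=D]
3: W B2 -> L0 miss wb->B0  d=D]
4: R B0 -> L0 miss wb->B2  d=-]
5: W B3 -> L1 miss  d=D]
6: R B0 -> L0 hit  d=-]
7: R B2 -> L0 miss  d=-]
8: R B0 -> L0 miss  d=-]
9: R B2 -> L0 miss  d=-]

DIRTY = [3]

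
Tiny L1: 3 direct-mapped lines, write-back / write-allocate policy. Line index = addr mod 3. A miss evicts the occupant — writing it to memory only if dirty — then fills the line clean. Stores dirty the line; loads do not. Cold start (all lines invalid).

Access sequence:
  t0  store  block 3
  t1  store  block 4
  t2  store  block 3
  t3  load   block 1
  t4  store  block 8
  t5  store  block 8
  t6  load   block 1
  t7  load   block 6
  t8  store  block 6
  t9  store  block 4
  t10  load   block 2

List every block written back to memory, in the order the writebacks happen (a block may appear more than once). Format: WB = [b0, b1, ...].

WB = [4, 3, 8]

0: W B3 -> L0 miss  d=D]
1: W B4 -> L1 miss  d=D]
2: W B3 -> L0 hit  d=D]
3: R B1 -> L1 miss wb->B4  d=-]
4: W B8 -> L2 miss  d=D]
5: W B8 -> L2 hit  d=D]
6: R B1 -> L1 hit  d=-]
7: R B6 -> L0 miss wb->B3  d=-]
8: W B6 -> L0 hit  d=D]
9: W B4 -> L1 miss  d=D]
10: R B2 -> L2 miss wb->B8  d=-]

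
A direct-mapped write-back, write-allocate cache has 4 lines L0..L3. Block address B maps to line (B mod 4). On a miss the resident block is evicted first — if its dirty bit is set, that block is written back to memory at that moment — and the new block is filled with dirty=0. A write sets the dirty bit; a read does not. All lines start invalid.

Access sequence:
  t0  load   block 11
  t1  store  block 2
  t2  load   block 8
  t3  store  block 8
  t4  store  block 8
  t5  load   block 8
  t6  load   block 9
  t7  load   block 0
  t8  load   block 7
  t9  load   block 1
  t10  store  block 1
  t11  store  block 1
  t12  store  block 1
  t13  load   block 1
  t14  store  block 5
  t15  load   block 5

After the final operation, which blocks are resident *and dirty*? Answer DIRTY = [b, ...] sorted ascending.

DIRTY = [2, 5]

0: R B11 → L3 miss [-]
1: W B2 → L2 miss [D]
2: R B8 → L0 miss [-]
3: W B8 → L0 hit [D]
4: W B8 → L0 hit [D]
5: R B8 → L0 hit [D]
6: R B9 → L1 miss [-]
7: R B0 → L0 miss wb→B8 [-]
8: R B7 → L3 miss [-]
9: R B1 → L1 miss [-]
10: W B1 → L1 hit [D]
11: W B1 → L1 hit [D]
12: W B1 → L1 hit [D]
13: R B1 → L1 hit [D]
14: W B5 → L1 miss wb→B1 [D]
15: R B5 → L1 hit [D]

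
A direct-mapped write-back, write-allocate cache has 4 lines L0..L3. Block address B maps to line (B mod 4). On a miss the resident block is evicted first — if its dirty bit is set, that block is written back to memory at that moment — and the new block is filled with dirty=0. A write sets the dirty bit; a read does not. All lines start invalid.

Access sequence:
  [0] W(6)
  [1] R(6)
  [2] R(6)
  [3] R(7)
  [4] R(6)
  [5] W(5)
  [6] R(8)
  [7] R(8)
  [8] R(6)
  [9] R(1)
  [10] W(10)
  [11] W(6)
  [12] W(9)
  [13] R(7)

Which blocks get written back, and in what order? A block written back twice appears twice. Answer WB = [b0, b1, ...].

WB = [5, 6, 10]

  0 | W B6 → L2 miss [D]
  1 | R B6 → L2 hit [D]
  2 | R B6 → L2 hit [D]
  3 | R B7 → L3 miss [-]
  4 | R B6 → L2 hit [D]
  5 | W B5 → L1 miss [D]
  6 | R B8 → L0 miss [-]
  7 | R B8 → L0 hit [-]
  8 | R B6 → L2 hit [D]
  9 | R B1 → L1 miss wb→B5 [-]
  10 | W B10 → L2 miss wb→B6 [D]
  11 | W B6 → L2 miss wb→B10 [D]
  12 | W B9 → L1 miss [D]
  13 | R B7 → L3 hit [-]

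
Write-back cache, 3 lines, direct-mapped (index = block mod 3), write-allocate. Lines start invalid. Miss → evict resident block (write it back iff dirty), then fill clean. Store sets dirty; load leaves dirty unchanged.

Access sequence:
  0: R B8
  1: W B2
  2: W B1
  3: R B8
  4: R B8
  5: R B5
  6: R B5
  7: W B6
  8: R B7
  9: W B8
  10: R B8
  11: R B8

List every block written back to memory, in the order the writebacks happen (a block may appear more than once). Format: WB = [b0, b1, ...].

0: R B8 -> L2 miss  d=-]
1: W B2 -> L2 miss  d=D]
2: W B1 -> L1 miss  d=D]
3: R B8 -> L2 miss wb->B2  d=-]
4: R B8 -> L2 hit  d=-]
5: R B5 -> L2 miss  d=-]
6: R B5 -> L2 hit  d=-]
7: W B6 -> L0 miss  d=D]
8: R B7 -> L1 miss wb->B1  d=-]
9: W B8 -> L2 miss  d=D]
10: R B8 -> L2 hit  d=D]
11: R B8 -> L2 hit  d=D]

WB = [2, 1]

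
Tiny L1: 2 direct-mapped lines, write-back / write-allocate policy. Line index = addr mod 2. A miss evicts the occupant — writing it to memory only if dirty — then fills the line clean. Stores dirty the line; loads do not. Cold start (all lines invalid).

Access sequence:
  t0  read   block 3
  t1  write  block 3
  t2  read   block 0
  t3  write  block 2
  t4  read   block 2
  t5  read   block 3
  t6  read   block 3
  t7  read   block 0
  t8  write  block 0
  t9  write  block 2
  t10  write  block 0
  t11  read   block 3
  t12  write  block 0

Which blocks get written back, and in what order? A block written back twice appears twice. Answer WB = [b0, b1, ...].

0: R B3 -> L1 miss  d=-]
1: W B3 -> L1 hit  d=D]
2: R B0 -> L0 miss  d=-]
3: W B2 -> L0 miss  d=D]
4: R B2 -> L0 hit  d=D]
5: R B3 -> L1 hit  d=D]
6: R B3 -> L1 hit  d=D]
7: R B0 -> L0 miss wb->B2  d=-]
8: W B0 -> L0 hit  d=D]
9: W B2 -> L0 miss wb->B0  d=D]
10: W B0 -> L0 miss wb->B2  d=D]
11: R B3 -> L1 hit  d=D]
12: W B0 -> L0 hit  d=D]

WB = [2, 0, 2]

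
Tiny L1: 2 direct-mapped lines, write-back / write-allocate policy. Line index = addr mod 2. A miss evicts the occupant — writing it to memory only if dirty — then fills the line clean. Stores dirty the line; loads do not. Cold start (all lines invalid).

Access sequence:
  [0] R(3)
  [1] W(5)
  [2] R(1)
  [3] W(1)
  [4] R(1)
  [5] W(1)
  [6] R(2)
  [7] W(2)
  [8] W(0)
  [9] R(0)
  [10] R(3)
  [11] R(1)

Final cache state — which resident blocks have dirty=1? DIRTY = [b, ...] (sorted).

DIRTY = [0]

0: R B3 → L1 miss [-]
1: W B5 → L1 miss [D]
2: R B1 → L1 miss wb→B5 [-]
3: W B1 → L1 hit [D]
4: R B1 → L1 hit [D]
5: W B1 → L1 hit [D]
6: R B2 → L0 miss [-]
7: W B2 → L0 hit [D]
8: W B0 → L0 miss wb→B2 [D]
9: R B0 → L0 hit [D]
10: R B3 → L1 miss wb→B1 [-]
11: R B1 → L1 miss [-]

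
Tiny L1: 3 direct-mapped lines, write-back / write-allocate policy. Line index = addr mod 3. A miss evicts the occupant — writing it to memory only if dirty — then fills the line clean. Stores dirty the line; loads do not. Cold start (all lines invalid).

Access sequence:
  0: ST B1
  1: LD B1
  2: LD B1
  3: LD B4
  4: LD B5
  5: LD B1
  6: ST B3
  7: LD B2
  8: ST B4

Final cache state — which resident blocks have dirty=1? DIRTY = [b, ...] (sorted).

DIRTY = [3, 4]

0: W B1 → L1 miss [D]
1: R B1 → L1 hit [D]
2: R B1 → L1 hit [D]
3: R B4 → L1 miss wb→B1 [-]
4: R B5 → L2 miss [-]
5: R B1 → L1 miss [-]
6: W B3 → L0 miss [D]
7: R B2 → L2 miss [-]
8: W B4 → L1 miss [D]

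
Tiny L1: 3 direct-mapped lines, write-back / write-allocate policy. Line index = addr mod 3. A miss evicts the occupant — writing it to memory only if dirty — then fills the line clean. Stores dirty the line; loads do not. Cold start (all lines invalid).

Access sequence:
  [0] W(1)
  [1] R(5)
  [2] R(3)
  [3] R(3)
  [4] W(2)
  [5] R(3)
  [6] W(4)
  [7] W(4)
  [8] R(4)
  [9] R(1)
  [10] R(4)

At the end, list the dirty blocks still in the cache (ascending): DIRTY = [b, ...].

  0 | W B1 → L1 miss [D]
  1 | R B5 → L2 miss [-]
  2 | R B3 → L0 miss [-]
  3 | R B3 → L0 hit [-]
  4 | W B2 → L2 miss [D]
  5 | R B3 → L0 hit [-]
  6 | W B4 → L1 miss wb→B1 [D]
  7 | W B4 → L1 hit [D]
  8 | R B4 → L1 hit [D]
  9 | R B1 → L1 miss wb→B4 [-]
  10 | R B4 → L1 miss [-]

DIRTY = [2]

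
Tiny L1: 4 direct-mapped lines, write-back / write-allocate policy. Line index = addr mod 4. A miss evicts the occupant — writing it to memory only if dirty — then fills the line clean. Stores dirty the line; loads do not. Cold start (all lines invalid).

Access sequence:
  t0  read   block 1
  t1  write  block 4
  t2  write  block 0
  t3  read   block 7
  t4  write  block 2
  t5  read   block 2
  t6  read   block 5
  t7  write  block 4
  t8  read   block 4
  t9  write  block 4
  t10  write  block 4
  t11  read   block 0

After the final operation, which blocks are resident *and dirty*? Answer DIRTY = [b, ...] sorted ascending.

DIRTY = [2]

0: R B1 → L1 miss [-]
1: W B4 → L0 miss [D]
2: W B0 → L0 miss wb→B4 [D]
3: R B7 → L3 miss [-]
4: W B2 → L2 miss [D]
5: R B2 → L2 hit [D]
6: R B5 → L1 miss [-]
7: W B4 → L0 miss wb→B0 [D]
8: R B4 → L0 hit [D]
9: W B4 → L0 hit [D]
10: W B4 → L0 hit [D]
11: R B0 → L0 miss wb→B4 [-]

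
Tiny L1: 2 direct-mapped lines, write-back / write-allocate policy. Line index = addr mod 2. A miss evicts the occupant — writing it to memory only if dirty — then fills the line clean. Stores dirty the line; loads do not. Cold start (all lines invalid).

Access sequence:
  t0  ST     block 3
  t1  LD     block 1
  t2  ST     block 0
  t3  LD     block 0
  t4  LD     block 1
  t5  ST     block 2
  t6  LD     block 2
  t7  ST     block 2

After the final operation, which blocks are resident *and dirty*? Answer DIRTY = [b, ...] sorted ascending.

0: W B3 → L1 miss [D]
1: R B1 → L1 miss wb→B3 [-]
2: W B0 → L0 miss [D]
3: R B0 → L0 hit [D]
4: R B1 → L1 hit [-]
5: W B2 → L0 miss wb→B0 [D]
6: R B2 → L0 hit [D]
7: W B2 → L0 hit [D]

DIRTY = [2]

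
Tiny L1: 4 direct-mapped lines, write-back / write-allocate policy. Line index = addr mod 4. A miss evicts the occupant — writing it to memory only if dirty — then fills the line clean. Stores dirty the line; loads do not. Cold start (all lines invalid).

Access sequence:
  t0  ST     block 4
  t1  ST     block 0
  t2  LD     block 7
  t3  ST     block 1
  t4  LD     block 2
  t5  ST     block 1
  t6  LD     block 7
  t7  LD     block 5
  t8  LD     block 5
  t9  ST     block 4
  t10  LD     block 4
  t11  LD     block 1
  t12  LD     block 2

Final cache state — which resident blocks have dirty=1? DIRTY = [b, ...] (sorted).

0: W B4 → L0 miss [D]
1: W B0 → L0 miss wb→B4 [D]
2: R B7 → L3 miss [-]
3: W B1 → L1 miss [D]
4: R B2 → L2 miss [-]
5: W B1 → L1 hit [D]
6: R B7 → L3 hit [-]
7: R B5 → L1 miss wb→B1 [-]
8: R B5 → L1 hit [-]
9: W B4 → L0 miss wb→B0 [D]
10: R B4 → L0 hit [D]
11: R B1 → L1 miss [-]
12: R B2 → L2 hit [-]

DIRTY = [4]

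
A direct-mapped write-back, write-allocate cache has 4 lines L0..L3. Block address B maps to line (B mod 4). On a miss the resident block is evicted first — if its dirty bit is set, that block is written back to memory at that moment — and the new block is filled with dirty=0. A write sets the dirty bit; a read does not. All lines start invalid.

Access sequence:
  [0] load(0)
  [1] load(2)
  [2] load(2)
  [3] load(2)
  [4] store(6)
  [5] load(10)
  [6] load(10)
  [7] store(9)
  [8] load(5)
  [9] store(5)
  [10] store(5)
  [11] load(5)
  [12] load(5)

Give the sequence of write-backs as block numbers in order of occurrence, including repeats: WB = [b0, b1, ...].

WB = [6, 9]

0: R B0 → L0 miss [-]
1: R B2 → L2 miss [-]
2: R B2 → L2 hit [-]
3: R B2 → L2 hit [-]
4: W B6 → L2 miss [D]
5: R B10 → L2 miss wb→B6 [-]
6: R B10 → L2 hit [-]
7: W B9 → L1 miss [D]
8: R B5 → L1 miss wb→B9 [-]
9: W B5 → L1 hit [D]
10: W B5 → L1 hit [D]
11: R B5 → L1 hit [D]
12: R B5 → L1 hit [D]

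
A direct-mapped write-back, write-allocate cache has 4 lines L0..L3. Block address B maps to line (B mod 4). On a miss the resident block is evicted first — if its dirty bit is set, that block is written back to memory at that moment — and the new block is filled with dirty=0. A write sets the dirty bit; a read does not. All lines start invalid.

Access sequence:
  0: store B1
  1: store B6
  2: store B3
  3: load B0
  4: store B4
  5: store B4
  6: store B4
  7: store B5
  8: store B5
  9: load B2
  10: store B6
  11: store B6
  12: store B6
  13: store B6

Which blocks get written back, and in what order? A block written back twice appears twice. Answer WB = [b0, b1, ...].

WB = [1, 6]

0: W B1 -> L1 miss  d=D]
1: W B6 -> L2 miss  d=D]
2: W B3 -> L3 miss  d=D]
3: R B0 -> L0 miss  d=-]
4: W B4 -> L0 miss  d=D]
5: W B4 -> L0 hit  d=D]
6: W B4 -> L0 hit  d=D]
7: W B5 -> L1 miss wb->B1  d=D]
8: W B5 -> L1 hit  d=D]
9: R B2 -> L2 miss wb->B6  d=-]
10: W B6 -> L2 miss  d=D]
11: W B6 -> L2 hit  d=D]
12: W B6 -> L2 hit  d=D]
13: W B6 -> L2 hit  d=D]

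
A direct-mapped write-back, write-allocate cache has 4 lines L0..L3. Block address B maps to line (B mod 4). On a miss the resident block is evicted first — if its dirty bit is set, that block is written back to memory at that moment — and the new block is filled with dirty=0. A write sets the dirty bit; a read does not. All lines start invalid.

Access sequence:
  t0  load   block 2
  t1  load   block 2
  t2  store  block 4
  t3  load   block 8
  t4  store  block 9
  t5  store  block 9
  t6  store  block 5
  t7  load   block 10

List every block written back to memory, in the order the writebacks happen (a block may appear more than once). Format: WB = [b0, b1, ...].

  0 | R B2 → L2 miss [-]
  1 | R B2 → L2 hit [-]
  2 | W B4 → L0 miss [D]
  3 | R B8 → L0 miss wb→B4 [-]
  4 | W B9 → L1 miss [D]
  5 | W B9 → L1 hit [D]
  6 | W B5 → L1 miss wb→B9 [D]
  7 | R B10 → L2 miss [-]

WB = [4, 9]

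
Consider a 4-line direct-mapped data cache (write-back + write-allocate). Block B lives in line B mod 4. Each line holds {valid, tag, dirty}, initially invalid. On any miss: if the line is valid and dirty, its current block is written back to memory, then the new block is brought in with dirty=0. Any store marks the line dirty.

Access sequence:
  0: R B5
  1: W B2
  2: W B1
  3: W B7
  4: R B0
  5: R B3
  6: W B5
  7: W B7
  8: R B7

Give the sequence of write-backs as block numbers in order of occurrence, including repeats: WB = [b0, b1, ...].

WB = [7, 1]

0: R B5 → L1 miss [-]
1: W B2 → L2 miss [D]
2: W B1 → L1 miss [D]
3: W B7 → L3 miss [D]
4: R B0 → L0 miss [-]
5: R B3 → L3 miss wb→B7 [-]
6: W B5 → L1 miss wb→B1 [D]
7: W B7 → L3 miss [D]
8: R B7 → L3 hit [D]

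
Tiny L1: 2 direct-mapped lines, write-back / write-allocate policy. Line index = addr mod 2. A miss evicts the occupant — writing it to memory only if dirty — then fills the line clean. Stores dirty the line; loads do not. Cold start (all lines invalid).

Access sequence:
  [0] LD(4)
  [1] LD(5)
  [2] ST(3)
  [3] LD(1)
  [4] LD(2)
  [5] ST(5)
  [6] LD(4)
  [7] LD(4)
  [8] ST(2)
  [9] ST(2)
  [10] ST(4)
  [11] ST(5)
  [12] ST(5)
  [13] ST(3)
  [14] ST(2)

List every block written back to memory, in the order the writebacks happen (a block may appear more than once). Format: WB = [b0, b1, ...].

WB = [3, 2, 5, 4]

0: R B4 → L0 miss [-]
1: R B5 → L1 miss [-]
2: W B3 → L1 miss [D]
3: R B1 → L1 miss wb→B3 [-]
4: R B2 → L0 miss [-]
5: W B5 → L1 miss [D]
6: R B4 → L0 miss [-]
7: R B4 → L0 hit [-]
8: W B2 → L0 miss [D]
9: W B2 → L0 hit [D]
10: W B4 → L0 miss wb→B2 [D]
11: W B5 → L1 hit [D]
12: W B5 → L1 hit [D]
13: W B3 → L1 miss wb→B5 [D]
14: W B2 → L0 miss wb→B4 [D]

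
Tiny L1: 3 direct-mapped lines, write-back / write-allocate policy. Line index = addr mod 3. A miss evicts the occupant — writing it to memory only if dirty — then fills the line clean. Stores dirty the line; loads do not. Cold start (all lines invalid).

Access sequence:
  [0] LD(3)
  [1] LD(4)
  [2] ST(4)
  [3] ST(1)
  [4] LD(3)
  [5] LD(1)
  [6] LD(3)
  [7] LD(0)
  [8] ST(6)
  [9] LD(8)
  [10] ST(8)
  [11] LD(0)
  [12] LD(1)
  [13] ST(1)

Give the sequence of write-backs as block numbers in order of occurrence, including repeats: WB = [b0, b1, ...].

0: R B3 → L0 miss [-]
1: R B4 → L1 miss [-]
2: W B4 → L1 hit [D]
3: W B1 → L1 miss wb→B4 [D]
4: R B3 → L0 hit [-]
5: R B1 → L1 hit [D]
6: R B3 → L0 hit [-]
7: R B0 → L0 miss [-]
8: W B6 → L0 miss [D]
9: R B8 → L2 miss [-]
10: W B8 → L2 hit [D]
11: R B0 → L0 miss wb→B6 [-]
12: R B1 → L1 hit [D]
13: W B1 → L1 hit [D]

WB = [4, 6]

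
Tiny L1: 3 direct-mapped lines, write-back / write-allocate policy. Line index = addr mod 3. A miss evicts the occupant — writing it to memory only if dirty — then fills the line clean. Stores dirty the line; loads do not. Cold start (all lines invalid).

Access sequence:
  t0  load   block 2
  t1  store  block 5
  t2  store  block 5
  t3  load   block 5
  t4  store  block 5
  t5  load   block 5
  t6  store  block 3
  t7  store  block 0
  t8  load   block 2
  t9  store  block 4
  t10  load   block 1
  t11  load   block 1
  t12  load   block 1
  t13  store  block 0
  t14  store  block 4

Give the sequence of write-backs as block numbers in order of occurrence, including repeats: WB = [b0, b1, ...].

WB = [3, 5, 4]

0: R B2 -> L2 miss  d=-]
1: W B5 -> L2 miss  d=D]
2: W B5 -> L2 hit  d=D]
3: R B5 -> L2 hit  d=D]
4: W B5 -> L2 hit  d=D]
5: R B5 -> L2 hit  d=D]
6: W B3 -> L0 miss  d=D]
7: W B0 -> L0 miss wb->B3  d=D]
8: R B2 -> L2 miss wb->B5  d=-]
9: W B4 -> L1 miss  d=D]
10: R B1 -> L1 miss wb->B4  d=-]
11: R B1 -> L1 hit  d=-]
12: R B1 -> L1 hit  d=-]
13: W B0 -> L0 hit  d=D]
14: W B4 -> L1 miss  d=D]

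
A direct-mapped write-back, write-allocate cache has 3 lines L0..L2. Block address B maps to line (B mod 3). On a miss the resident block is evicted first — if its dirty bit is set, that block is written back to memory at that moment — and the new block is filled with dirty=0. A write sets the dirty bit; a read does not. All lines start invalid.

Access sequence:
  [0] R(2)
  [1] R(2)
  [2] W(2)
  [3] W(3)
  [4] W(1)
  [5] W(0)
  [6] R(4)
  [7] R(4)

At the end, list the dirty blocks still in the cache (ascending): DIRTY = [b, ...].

  0 | R B2 → L2 miss [-]
  1 | R B2 → L2 hit [-]
  2 | W B2 → L2 hit [D]
  3 | W B3 → L0 miss [D]
  4 | W B1 → L1 miss [D]
  5 | W B0 → L0 miss wb→B3 [D]
  6 | R B4 → L1 miss wb→B1 [-]
  7 | R B4 → L1 hit [-]

DIRTY = [0, 2]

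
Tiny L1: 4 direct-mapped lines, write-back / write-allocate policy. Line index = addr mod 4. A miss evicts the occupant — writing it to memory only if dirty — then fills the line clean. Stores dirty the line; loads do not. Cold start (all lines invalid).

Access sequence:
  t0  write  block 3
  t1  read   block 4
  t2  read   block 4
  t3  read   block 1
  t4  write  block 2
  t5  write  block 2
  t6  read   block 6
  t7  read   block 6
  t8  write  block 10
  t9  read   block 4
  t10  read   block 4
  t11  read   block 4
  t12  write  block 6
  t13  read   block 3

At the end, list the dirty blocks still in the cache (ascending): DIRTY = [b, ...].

  0 | W B3 → L3 miss [D]
  1 | R B4 → L0 miss [-]
  2 | R B4 → L0 hit [-]
  3 | R B1 → L1 miss [-]
  4 | W B2 → L2 miss [D]
  5 | W B2 → L2 hit [D]
  6 | R B6 → L2 miss wb→B2 [-]
  7 | R B6 → L2 hit [-]
  8 | W B10 → L2 miss [D]
  9 | R B4 → L0 hit [-]
  10 | R B4 → L0 hit [-]
  11 | R B4 → L0 hit [-]
  12 | W B6 → L2 miss wb→B10 [D]
  13 | R B3 → L3 hit [D]

DIRTY = [3, 6]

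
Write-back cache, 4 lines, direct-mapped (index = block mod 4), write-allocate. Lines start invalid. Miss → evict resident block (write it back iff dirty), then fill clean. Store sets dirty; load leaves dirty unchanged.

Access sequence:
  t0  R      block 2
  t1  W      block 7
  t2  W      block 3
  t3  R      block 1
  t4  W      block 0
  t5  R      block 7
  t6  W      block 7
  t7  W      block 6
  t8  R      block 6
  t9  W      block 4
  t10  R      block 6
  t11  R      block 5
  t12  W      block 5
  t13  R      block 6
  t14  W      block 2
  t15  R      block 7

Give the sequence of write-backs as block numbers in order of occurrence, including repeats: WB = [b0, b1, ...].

WB = [7, 3, 0, 6]

  0 | R B2 → L2 miss [-]
  1 | W B7 → L3 miss [D]
  2 | W B3 → L3 miss wb→B7 [D]
  3 | R B1 → L1 miss [-]
  4 | W B0 → L0 miss [D]
  5 | R B7 → L3 miss wb→B3 [-]
  6 | W B7 → L3 hit [D]
  7 | W B6 → L2 miss [D]
  8 | R B6 → L2 hit [D]
  9 | W B4 → L0 miss wb→B0 [D]
  10 | R B6 → L2 hit [D]
  11 | R B5 → L1 miss [-]
  12 | W B5 → L1 hit [D]
  13 | R B6 → L2 hit [D]
  14 | W B2 → L2 miss wb→B6 [D]
  15 | R B7 → L3 hit [D]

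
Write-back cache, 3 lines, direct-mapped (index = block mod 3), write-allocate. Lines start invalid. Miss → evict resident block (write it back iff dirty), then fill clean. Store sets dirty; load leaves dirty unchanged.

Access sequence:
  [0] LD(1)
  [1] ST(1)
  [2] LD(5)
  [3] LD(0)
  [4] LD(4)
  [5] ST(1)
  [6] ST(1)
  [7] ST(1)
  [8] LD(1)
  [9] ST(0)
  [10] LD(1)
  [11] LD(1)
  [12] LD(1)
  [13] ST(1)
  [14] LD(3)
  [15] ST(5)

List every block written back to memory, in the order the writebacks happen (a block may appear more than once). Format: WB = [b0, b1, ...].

0: R B1 -> L1 miss  d=-]
1: W B1 -> L1 hit  d=D]
2: R B5 -> L2 miss  d=-]
3: R B0 -> L0 miss  d=-]
4: R B4 -> L1 miss wb->B1  d=-]
5: W B1 -> L1 miss  d=D]
6: W B1 -> L1 hit  d=D]
7: W B1 -> L1 hit  d=D]
8: R B1 -> L1 hit  d=D]
9: W B0 -> L0 hit  d=D]
10: R B1 -> L1 hit  d=D]
11: R B1 -> L1 hit  d=D]
12: R B1 -> L1 hit  d=D]
13: W B1 -> L1 hit  d=D]
14: R B3 -> L0 miss wb->B0  d=-]
15: W B5 -> L2 hit  d=D]

WB = [1, 0]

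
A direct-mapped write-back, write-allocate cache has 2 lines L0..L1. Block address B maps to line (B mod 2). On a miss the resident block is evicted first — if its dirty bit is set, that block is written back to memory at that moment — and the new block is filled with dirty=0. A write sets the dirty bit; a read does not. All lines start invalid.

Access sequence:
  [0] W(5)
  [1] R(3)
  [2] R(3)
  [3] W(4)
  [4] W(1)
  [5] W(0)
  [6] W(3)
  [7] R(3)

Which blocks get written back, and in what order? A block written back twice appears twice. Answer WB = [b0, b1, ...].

WB = [5, 4, 1]

0: W B5 -> L1 miss  d=D]
1: R B3 -> L1 miss wb->B5  d=-]
2: R B3 -> L1 hit  d=-]
3: W B4 -> L0 miss  d=D]
4: W B1 -> L1 miss  d=D]
5: W B0 -> L0 miss wb->B4  d=D]
6: W B3 -> L1 miss wb->B1  d=D]
7: R B3 -> L1 hit  d=D]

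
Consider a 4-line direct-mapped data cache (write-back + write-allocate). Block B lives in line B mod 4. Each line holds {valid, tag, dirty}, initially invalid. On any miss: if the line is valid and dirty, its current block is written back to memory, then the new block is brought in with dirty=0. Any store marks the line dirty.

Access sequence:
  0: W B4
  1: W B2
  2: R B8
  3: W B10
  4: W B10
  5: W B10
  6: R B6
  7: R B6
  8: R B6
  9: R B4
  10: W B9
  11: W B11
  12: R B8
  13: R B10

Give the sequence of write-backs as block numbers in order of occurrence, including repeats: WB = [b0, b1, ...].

0: W B4 → L0 miss [D]
1: W B2 → L2 miss [D]
2: R B8 → L0 miss wb→B4 [-]
3: W B10 → L2 miss wb→B2 [D]
4: W B10 → L2 hit [D]
5: W B10 → L2 hit [D]
6: R B6 → L2 miss wb→B10 [-]
7: R B6 → L2 hit [-]
8: R B6 → L2 hit [-]
9: R B4 → L0 miss [-]
10: W B9 → L1 miss [D]
11: W B11 → L3 miss [D]
12: R B8 → L0 miss [-]
13: R B10 → L2 miss [-]

WB = [4, 2, 10]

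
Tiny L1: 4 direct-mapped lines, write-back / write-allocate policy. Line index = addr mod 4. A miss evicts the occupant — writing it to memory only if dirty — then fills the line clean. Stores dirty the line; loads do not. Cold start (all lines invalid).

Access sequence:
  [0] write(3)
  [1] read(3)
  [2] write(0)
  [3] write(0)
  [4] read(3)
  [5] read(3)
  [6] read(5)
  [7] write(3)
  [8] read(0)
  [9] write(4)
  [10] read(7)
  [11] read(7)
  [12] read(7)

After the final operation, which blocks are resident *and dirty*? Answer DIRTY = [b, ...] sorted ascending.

DIRTY = [4]

0: W B3 → L3 miss [D]
1: R B3 → L3 hit [D]
2: W B0 → L0 miss [D]
3: W B0 → L0 hit [D]
4: R B3 → L3 hit [D]
5: R B3 → L3 hit [D]
6: R B5 → L1 miss [-]
7: W B3 → L3 hit [D]
8: R B0 → L0 hit [D]
9: W B4 → L0 miss wb→B0 [D]
10: R B7 → L3 miss wb→B3 [-]
11: R B7 → L3 hit [-]
12: R B7 → L3 hit [-]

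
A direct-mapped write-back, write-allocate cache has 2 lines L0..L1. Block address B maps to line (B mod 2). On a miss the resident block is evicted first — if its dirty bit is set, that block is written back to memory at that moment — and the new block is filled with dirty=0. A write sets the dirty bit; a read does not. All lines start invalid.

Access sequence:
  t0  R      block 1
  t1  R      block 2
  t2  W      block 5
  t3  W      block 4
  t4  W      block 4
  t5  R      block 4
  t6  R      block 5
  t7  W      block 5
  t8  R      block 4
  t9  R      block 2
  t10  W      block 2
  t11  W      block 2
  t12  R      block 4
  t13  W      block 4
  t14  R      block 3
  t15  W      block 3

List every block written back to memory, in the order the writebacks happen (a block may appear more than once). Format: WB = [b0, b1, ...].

0: R B1 -> L1 miss  d=-]
1: R B2 -> L0 miss  d=-]
2: W B5 -> L1 miss  d=D]
3: W B4 -> L0 miss  d=D]
4: W B4 -> L0 hit  d=D]
5: R B4 -> L0 hit  d=D]
6: R B5 -> L1 hit  d=D]
7: W B5 -> L1 hit  d=D]
8: R B4 -> L0 hit  d=D]
9: R B2 -> L0 miss wb->B4  d=-]
10: W B2 -> L0 hit  d=D]
11: W B2 -> L0 hit  d=D]
12: R B4 -> L0 miss wb->B2  d=-]
13: W B4 -> L0 hit  d=D]
14: R B3 -> L1 miss wb->B5  d=-]
15: W B3 -> L1 hit  d=D]

WB = [4, 2, 5]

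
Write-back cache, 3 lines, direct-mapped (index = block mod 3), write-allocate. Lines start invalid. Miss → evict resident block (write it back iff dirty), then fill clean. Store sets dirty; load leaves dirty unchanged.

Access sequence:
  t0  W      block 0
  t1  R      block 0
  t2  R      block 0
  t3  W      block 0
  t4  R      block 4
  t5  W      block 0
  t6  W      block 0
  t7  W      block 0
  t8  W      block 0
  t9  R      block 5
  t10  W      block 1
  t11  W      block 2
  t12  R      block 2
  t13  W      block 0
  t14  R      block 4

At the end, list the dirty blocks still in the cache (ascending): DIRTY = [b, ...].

0: W B0 -> L0 miss  d=D]
1: R B0 -> L0 hit  d=D]
2: R B0 -> L0 hit  d=D]
3: W B0 -> L0 hit  d=D]
4: R B4 -> L1 miss  d=-]
5: W B0 -> L0 hit  d=D]
6: W B0 -> L0 hit  d=D]
7: W B0 -> L0 hit  d=D]
8: W B0 -> L0 hit  d=D]
9: R B5 -> L2 miss  d=-]
10: W B1 -> L1 miss  d=D]
11: W B2 -> L2 miss  d=D]
12: R B2 -> L2 hit  d=D]
13: W B0 -> L0 hit  d=D]
14: R B4 -> L1 miss wb->B1  d=-]

DIRTY = [0, 2]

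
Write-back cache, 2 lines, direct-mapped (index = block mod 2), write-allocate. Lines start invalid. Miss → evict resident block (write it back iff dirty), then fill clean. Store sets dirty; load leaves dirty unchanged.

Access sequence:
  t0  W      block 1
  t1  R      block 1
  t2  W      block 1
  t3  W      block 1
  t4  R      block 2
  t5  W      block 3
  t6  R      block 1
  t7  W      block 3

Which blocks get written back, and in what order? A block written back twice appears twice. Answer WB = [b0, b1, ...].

0: W B1 -> L1 miss  d=D]
1: R B1 -> L1 hit  d=D]
2: W B1 -> L1 hit  d=D]
3: W B1 -> L1 hit  d=D]
4: R B2 -> L0 miss  d=-]
5: W B3 -> L1 miss wb->B1  d=D]
6: R B1 -> L1 miss wb->B3  d=-]
7: W B3 -> L1 miss  d=D]

WB = [1, 3]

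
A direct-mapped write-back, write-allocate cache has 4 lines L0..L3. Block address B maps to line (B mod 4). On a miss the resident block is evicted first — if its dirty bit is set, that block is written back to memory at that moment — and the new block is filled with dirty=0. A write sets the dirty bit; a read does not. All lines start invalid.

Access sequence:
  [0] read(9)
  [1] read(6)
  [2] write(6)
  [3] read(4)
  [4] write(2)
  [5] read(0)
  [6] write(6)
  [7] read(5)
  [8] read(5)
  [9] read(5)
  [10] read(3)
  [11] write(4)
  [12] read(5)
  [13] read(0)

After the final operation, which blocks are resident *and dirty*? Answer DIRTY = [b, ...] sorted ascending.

DIRTY = [6]

0: R B9 -> L1 miss  d=-]
1: R B6 -> L2 miss  d=-]
2: W B6 -> L2 hit  d=D]
3: R B4 -> L0 miss  d=-]
4: W B2 -> L2 miss wb->B6  d=D]
5: R B0 -> L0 miss  d=-]
6: W B6 -> L2 miss wb->B2  d=D]
7: R B5 -> L1 miss  d=-]
8: R B5 -> L1 hit  d=-]
9: R B5 -> L1 hit  d=-]
10: R B3 -> L3 miss  d=-]
11: W B4 -> L0 miss  d=D]
12: R B5 -> L1 hit  d=-]
13: R B0 -> L0 miss wb->B4  d=-]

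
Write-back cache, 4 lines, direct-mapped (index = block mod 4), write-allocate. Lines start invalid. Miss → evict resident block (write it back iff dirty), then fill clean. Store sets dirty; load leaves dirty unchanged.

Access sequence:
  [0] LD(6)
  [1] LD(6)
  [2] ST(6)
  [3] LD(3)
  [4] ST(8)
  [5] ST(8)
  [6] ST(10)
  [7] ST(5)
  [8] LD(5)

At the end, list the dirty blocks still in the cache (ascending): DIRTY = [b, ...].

  0 | R B6 → L2 miss [-]
  1 | R B6 → L2 hit [-]
  2 | W B6 → L2 hit [D]
  3 | R B3 → L3 miss [-]
  4 | W B8 → L0 miss [D]
  5 | W B8 → L0 hit [D]
  6 | W B10 → L2 miss wb→B6 [D]
  7 | W B5 → L1 miss [D]
  8 | R B5 → L1 hit [D]

DIRTY = [5, 8, 10]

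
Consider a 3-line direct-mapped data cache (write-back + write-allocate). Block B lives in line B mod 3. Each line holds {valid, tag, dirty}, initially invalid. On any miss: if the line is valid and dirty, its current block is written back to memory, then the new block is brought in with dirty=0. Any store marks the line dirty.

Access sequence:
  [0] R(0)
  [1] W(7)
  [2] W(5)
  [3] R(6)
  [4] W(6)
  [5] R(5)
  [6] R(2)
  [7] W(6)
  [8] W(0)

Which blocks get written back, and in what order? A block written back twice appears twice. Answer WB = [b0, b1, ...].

WB = [5, 6]

0: R B0 -> L0 miss  d=-]
1: W B7 -> L1 miss  d=D]
2: W B5 -> L2 miss  d=D]
3: R B6 -> L0 miss  d=-]
4: W B6 -> L0 hit  d=D]
5: R B5 -> L2 hit  d=D]
6: R B2 -> L2 miss wb->B5  d=-]
7: W B6 -> L0 hit  d=D]
8: W B0 -> L0 miss wb->B6  d=D]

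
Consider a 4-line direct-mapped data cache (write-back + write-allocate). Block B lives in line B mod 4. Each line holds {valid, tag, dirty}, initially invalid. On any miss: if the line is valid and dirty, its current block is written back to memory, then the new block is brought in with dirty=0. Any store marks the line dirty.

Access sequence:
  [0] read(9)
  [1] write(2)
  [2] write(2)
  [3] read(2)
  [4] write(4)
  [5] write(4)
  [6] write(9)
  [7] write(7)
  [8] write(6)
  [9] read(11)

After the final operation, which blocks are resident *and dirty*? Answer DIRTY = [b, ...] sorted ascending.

DIRTY = [4, 6, 9]

0: R B9 -> L1 miss  d=-]
1: W B2 -> L2 miss  d=D]
2: W B2 -> L2 hit  d=D]
3: R B2 -> L2 hit  d=D]
4: W B4 -> L0 miss  d=D]
5: W B4 -> L0 hit  d=D]
6: W B9 -> L1 hit  d=D]
7: W B7 -> L3 miss  d=D]
8: W B6 -> L2 miss wb->B2  d=D]
9: R B11 -> L3 miss wb->B7  d=-]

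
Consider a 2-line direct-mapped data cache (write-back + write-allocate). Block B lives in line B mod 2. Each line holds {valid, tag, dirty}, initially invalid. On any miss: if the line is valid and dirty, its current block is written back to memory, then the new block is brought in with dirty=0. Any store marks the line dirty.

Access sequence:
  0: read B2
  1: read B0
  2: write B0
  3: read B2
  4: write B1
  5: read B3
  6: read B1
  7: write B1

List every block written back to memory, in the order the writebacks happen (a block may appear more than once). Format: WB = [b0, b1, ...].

  0 | R B2 → L0 miss [-]
  1 | R B0 → L0 miss [-]
  2 | W B0 → L0 hit [D]
  3 | R B2 → L0 miss wb→B0 [-]
  4 | W B1 → L1 miss [D]
  5 | R B3 → L1 miss wb→B1 [-]
  6 | R B1 → L1 miss [-]
  7 | W B1 → L1 hit [D]

WB = [0, 1]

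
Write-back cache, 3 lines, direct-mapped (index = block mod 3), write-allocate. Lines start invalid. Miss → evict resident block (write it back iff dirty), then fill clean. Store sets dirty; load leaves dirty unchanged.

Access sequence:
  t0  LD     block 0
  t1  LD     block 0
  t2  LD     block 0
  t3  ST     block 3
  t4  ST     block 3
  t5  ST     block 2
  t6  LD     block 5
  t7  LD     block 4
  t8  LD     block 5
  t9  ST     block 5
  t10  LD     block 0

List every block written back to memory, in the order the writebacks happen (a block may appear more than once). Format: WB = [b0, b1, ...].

WB = [2, 3]

  0 | R B0 → L0 miss [-]
  1 | R B0 → L0 hit [-]
  2 | R B0 → L0 hit [-]
  3 | W B3 → L0 miss [D]
  4 | W B3 → L0 hit [D]
  5 | W B2 → L2 miss [D]
  6 | R B5 → L2 miss wb→B2 [-]
  7 | R B4 → L1 miss [-]
  8 | R B5 → L2 hit [-]
  9 | W B5 → L2 hit [D]
  10 | R B0 → L0 miss wb→B3 [-]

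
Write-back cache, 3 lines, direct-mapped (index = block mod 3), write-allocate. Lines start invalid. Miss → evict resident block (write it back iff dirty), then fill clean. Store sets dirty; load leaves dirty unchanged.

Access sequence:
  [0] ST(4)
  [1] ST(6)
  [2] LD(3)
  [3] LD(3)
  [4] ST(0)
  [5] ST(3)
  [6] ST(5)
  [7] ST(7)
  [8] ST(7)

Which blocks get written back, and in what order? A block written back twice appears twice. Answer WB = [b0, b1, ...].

WB = [6, 0, 4]

0: W B4 → L1 miss [D]
1: W B6 → L0 miss [D]
2: R B3 → L0 miss wb→B6 [-]
3: R B3 → L0 hit [-]
4: W B0 → L0 miss [D]
5: W B3 → L0 miss wb→B0 [D]
6: W B5 → L2 miss [D]
7: W B7 → L1 miss wb→B4 [D]
8: W B7 → L1 hit [D]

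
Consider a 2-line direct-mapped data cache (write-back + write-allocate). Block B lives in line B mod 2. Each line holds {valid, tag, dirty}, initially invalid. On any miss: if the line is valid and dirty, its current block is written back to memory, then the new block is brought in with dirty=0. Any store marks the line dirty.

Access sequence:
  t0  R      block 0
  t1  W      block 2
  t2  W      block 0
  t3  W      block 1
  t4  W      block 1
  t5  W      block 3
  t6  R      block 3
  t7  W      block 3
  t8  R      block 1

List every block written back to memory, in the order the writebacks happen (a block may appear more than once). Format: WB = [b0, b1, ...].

WB = [2, 1, 3]

0: R B0 → L0 miss [-]
1: W B2 → L0 miss [D]
2: W B0 → L0 miss wb→B2 [D]
3: W B1 → L1 miss [D]
4: W B1 → L1 hit [D]
5: W B3 → L1 miss wb→B1 [D]
6: R B3 → L1 hit [D]
7: W B3 → L1 hit [D]
8: R B1 → L1 miss wb→B3 [-]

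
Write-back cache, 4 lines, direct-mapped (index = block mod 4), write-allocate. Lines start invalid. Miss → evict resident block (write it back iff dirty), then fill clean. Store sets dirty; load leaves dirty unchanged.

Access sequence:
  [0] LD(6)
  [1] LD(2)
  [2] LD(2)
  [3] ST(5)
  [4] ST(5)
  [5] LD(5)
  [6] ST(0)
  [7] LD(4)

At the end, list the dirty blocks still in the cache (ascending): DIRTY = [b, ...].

DIRTY = [5]

0: R B6 -> L2 miss  d=-]
1: R B2 -> L2 miss  d=-]
2: R B2 -> L2 hit  d=-]
3: W B5 -> L1 miss  d=D]
4: W B5 -> L1 hit  d=D]
5: R B5 -> L1 hit  d=D]
6: W B0 -> L0 miss  d=D]
7: R B4 -> L0 miss wb->B0  d=-]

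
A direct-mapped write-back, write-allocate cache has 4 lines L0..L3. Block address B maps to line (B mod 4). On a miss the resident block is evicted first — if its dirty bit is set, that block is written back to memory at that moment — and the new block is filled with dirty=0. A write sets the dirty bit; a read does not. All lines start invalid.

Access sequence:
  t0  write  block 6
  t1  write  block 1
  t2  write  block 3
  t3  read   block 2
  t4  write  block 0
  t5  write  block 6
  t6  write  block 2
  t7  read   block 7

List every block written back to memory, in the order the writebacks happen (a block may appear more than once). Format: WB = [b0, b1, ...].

WB = [6, 6, 3]

  0 | W B6 → L2 miss [D]
  1 | W B1 → L1 miss [D]
  2 | W B3 → L3 miss [D]
  3 | R B2 → L2 miss wb→B6 [-]
  4 | W B0 → L0 miss [D]
  5 | W B6 → L2 miss [D]
  6 | W B2 → L2 miss wb→B6 [D]
  7 | R B7 → L3 miss wb→B3 [-]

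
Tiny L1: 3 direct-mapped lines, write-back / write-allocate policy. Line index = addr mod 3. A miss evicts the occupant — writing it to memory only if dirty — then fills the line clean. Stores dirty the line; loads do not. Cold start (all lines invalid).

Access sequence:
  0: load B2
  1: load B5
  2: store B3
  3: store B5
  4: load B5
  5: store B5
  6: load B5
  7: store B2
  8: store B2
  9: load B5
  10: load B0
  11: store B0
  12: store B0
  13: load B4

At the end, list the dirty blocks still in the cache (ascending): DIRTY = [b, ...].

DIRTY = [0]

0: R B2 → L2 miss [-]
1: R B5 → L2 miss [-]
2: W B3 → L0 miss [D]
3: W B5 → L2 hit [D]
4: R B5 → L2 hit [D]
5: W B5 → L2 hit [D]
6: R B5 → L2 hit [D]
7: W B2 → L2 miss wb→B5 [D]
8: W B2 → L2 hit [D]
9: R B5 → L2 miss wb→B2 [-]
10: R B0 → L0 miss wb→B3 [-]
11: W B0 → L0 hit [D]
12: W B0 → L0 hit [D]
13: R B4 → L1 miss [-]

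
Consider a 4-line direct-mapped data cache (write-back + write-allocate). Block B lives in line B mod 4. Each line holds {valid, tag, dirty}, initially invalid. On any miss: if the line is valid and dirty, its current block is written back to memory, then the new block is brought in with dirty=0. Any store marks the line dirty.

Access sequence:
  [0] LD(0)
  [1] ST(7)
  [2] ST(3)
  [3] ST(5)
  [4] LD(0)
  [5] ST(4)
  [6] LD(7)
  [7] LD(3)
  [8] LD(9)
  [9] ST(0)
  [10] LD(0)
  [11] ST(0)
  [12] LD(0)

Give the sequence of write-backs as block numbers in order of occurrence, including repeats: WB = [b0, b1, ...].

WB = [7, 3, 5, 4]

0: R B0 -> L0 miss  d=-]
1: W B7 -> L3 miss  d=D]
2: W B3 -> L3 miss wb->B7  d=D]
3: W B5 -> L1 miss  d=D]
4: R B0 -> L0 hit  d=-]
5: W B4 -> L0 miss  d=D]
6: R B7 -> L3 miss wb->B3  d=-]
7: R B3 -> L3 miss  d=-]
8: R B9 -> L1 miss wb->B5  d=-]
9: W B0 -> L0 miss wb->B4  d=D]
10: R B0 -> L0 hit  d=D]
11: W B0 -> L0 hit  d=D]
12: R B0 -> L0 hit  d=D]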